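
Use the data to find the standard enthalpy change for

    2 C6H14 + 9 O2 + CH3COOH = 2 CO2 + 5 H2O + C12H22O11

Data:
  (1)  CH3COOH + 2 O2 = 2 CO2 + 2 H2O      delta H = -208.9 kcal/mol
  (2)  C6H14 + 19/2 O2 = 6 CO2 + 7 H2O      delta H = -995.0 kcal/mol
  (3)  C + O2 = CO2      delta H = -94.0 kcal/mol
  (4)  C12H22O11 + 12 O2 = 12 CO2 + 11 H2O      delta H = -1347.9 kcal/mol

(1) as written (CH3COOH already on the reactant side): -208.9 kcal/mol
(2) × 2 (scale by 2 for the 2 C6H14): (2)·(-995.0) = -1990.0 kcal/mol
(3): not needed (C appears nowhere else).
(4) reversed (C12H22O11 must end up as a product): +1347.9 kcal/mol
Combining the equations, delta H = (-208.9) + (-1990.0) + (+1347.9) = -851.0 kcal/mol

delta H = -851.0 kcal/mol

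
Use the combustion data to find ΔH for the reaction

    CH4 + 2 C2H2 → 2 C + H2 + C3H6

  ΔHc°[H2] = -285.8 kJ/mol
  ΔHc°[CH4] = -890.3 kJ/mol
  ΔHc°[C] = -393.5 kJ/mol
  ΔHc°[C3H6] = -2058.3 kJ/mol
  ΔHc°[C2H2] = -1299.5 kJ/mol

ΔH = -358.2 kJ/mol

Using ΔH = Σ nΔHc°(reactants) − Σ nΔHc°(products):
= [1·(-890.3) + 2·(-1299.5)] − [2·(-393.5) + 1·(-285.8) + 1·(-2058.3)]
= -358.2 kJ/mol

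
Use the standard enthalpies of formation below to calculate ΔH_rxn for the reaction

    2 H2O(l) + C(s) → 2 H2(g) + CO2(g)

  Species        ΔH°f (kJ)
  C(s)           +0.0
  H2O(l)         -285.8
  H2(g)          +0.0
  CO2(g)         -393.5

ΔH_rxn = 178.1 kJ

Products: 2·(+0.0) + 1·(-393.5) = -393.5
Reactants: 2·(-285.8) + 1·(+0.0) = -571.6
ΔH_rxn = (-393.5) − (-571.6) = 178.1 kJ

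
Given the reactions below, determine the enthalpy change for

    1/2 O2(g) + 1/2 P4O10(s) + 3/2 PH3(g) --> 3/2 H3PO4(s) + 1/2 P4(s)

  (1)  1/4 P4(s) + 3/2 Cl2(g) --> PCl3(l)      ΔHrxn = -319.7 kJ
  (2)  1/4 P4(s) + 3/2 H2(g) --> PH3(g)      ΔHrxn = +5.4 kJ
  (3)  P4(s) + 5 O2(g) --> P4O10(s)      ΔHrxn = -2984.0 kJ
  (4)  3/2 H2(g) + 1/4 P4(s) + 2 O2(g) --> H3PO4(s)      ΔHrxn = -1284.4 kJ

ΔHrxn = -442.7 kJ

(1): not needed (Cl2(g) appears nowhere else).
(2) reversed and × 3/2 (reverse to put PH3(g) on the reactant side; ×3/2 to match 3/2 PH3(g) in the target): (-3/2)·(+5.4) = -8.1 kJ
(3) reversed and × 1/2 (P4O10(s) must end up as a reactant; ×1/2 to match 1/2 P4O10(s) in the target): (-1/2)·(-2984.0) = +1492.0 kJ
(4) × 3/2 (scale by 3/2 for the 3/2 H3PO4(s)): (3/2)·(-1284.4) = -1926.6 kJ
Combining the equations, ΔHrxn = (-8.1) + (+1492.0) + (-1926.6) = -442.7 kJ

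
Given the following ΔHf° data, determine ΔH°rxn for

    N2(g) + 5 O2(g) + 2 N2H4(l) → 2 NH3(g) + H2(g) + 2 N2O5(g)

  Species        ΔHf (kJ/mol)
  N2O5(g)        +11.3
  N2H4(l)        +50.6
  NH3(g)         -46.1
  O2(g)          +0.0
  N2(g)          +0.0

Products: 2·(-46.1) + 1·(+0.0) + 2·(+11.3) = -69.6
Reactants: 1·(+0.0) + 5·(+0.0) + 2·(+50.6) = +101.2
ΔH°rxn = (-69.6) − (+101.2) = -170.8 kJ/mol

ΔH°rxn = -170.8 kJ/mol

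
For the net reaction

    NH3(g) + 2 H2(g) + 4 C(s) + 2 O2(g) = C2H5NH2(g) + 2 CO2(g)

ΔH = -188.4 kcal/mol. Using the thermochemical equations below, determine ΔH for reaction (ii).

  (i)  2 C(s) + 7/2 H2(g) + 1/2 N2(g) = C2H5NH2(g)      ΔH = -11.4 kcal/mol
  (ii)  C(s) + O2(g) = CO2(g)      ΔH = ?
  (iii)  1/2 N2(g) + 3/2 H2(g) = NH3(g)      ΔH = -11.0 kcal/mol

ΔH = -94.0 kcal/mol

(i) as written: -11.4 kcal/mol
(ii) × 2: contributes 2·x
(iii) reversed: +11.0 kcal/mol
-188.4 = (-11.4) + (+11.0) + 2·x
x = (-188.4 − (-0.4)) / (2) = -94.0 kcal/mol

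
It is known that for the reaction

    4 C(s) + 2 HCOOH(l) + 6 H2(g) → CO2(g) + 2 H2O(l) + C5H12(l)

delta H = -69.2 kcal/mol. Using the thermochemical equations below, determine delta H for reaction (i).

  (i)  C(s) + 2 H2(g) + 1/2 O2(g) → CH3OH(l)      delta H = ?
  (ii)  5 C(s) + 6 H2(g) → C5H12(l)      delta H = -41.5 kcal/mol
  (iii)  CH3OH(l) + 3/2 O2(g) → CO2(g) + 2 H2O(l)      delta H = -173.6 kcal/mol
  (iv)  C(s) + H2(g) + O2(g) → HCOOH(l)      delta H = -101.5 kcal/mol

delta H = -57.1 kcal/mol

(i) as written: contributes x
(ii) as written: -41.5 kcal/mol
(iii) as written: -173.6 kcal/mol
(iv) reversed and × 2: (-2)·(-101.5) = +203.0 kcal/mol
-69.2 = (-41.5) + (-173.6) + (+203.0) + x
x = (-69.2 − (-12.1)) / (1) = -57.1 kcal/mol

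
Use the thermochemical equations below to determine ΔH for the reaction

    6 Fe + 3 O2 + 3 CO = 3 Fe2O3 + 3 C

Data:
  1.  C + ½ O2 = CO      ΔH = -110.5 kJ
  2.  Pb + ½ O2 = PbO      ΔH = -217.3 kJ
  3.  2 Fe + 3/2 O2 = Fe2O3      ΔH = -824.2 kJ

eq. 1 reversed and × 3: (-3)·(-110.5) = +331.5 kJ
eq. 2: not needed.
eq. 3 × 3: (3)·(-824.2) = -2472.6 kJ
ΔH = (+331.5) + (-2472.6) = -2141.1 kJ

ΔH = -2141.1 kJ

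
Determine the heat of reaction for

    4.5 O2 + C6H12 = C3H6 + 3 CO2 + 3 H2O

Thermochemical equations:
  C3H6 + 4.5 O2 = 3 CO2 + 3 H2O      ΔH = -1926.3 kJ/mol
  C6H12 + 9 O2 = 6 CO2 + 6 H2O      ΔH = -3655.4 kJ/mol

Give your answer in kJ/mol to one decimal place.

ΔH = -1729.1 kJ/mol

equation 1 reversed: +1926.3 kJ/mol
equation 2 as written: -3655.4 kJ/mol
ΔH = (-1)·(-1926.3) + (1)·(-3655.4) = -1729.1 kJ/mol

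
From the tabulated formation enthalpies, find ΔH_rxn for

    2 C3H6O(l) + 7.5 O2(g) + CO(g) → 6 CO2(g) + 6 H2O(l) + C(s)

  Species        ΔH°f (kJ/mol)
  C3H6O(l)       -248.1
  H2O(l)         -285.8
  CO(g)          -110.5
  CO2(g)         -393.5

ΔH_rxn = -3469.1 kJ/mol

Products: 6·(-393.5) + 6·(-285.8) + 1·(+0.0) = -4075.8
Reactants: 2·(-248.1) + 15/2·(+0.0) + 1·(-110.5) = -606.7
ΔH_rxn = (-4075.8) − (-606.7) = -3469.1 kJ/mol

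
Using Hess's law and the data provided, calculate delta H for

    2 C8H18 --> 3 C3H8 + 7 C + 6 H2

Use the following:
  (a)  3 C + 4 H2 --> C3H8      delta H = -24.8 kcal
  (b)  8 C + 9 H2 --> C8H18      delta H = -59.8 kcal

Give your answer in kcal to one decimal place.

delta H = 45.2 kcal

(a) × 3 (scale by 3 for the 3 C3H8): (3)·(-24.8) = -74.4 kcal
(b) reversed and × 2 (reverse to put C8H18 on the reactant side; scale by 2 for the 2 C8H18): (-2)·(-59.8) = +119.6 kcal
Combining the equations, delta H = (3)·(-24.8) + (-2)·(-59.8) = 45.2 kcal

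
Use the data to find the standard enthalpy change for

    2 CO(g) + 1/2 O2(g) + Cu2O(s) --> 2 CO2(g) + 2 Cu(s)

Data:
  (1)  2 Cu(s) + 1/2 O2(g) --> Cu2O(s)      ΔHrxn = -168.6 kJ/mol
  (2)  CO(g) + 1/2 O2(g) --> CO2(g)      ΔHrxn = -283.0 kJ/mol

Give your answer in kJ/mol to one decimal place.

ΔHrxn = -397.4 kJ/mol

(1) reversed (reverse to put Cu2O(s) on the reactant side): +168.6 kJ/mol
(2) × 2 (×2 to match 2 CO(g) in the target): (2)·(-283.0) = -566.0 kJ/mol
Since enthalpy is a state function, ΔHrxn = (-1)·(-168.6) + (2)·(-283.0) = -397.4 kJ/mol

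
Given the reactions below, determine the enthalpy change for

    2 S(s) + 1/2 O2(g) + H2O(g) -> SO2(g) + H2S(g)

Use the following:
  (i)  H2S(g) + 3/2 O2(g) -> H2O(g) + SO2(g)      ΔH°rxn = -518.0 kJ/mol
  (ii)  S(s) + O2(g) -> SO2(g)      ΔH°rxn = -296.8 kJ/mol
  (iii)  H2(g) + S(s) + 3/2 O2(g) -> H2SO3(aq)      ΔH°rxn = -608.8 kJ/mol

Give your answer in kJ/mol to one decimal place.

(i) reversed (reverse to put H2S(g) on the product side): +518.0 kJ/mol
(ii) × 2: (2)·(-296.8) = -593.6 kJ/mol
(iii): not needed (H2(g) appears nowhere else).
ΔH°rxn = (-1)·(-518.0) + (2)·(-296.8) = -75.6 kJ/mol

ΔH°rxn = -75.6 kJ/mol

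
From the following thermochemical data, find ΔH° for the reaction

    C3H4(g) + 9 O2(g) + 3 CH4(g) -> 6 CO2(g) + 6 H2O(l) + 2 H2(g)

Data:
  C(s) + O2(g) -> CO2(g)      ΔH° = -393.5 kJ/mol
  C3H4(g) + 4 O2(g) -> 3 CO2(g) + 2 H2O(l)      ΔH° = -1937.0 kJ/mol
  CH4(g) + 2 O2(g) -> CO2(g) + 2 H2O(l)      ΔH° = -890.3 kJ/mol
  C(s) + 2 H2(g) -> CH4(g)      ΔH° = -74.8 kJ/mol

equation 1 as written: -393.5 kJ/mol
equation 2 as written (C3H4(g) already on the reactant side): -1937.0 kJ/mol
equation 3 × 2: (2)·(-890.3) = -1780.6 kJ/mol
equation 4 reversed (H2(g) must end up as a product): +74.8 kJ/mol
Combining the equations, ΔH° = (-393.5) + (-1937.0) + (-1780.6) + (+74.8) = -4036.3 kJ/mol

ΔH° = -4036.3 kJ/mol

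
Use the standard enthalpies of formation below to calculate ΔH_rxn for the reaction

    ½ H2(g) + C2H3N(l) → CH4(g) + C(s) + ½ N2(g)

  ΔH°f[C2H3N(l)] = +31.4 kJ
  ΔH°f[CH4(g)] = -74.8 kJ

ΔH_rxn = -106.2 kJ

Products: 1·(-74.8) + 1·(+0.0) + 1/2·(+0.0) = -74.8
Reactants: 1/2·(+0.0) + 1·(+31.4) = +31.4
ΔH_rxn = (-74.8) − (+31.4) = -106.2 kJ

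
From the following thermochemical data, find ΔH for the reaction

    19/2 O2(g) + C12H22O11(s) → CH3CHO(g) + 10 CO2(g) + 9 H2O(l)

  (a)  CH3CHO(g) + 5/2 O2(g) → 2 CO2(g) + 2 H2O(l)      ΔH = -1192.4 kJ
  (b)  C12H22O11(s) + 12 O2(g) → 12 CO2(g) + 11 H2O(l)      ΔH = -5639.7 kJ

ΔH = -4447.3 kJ

(a) reversed: +1192.4 kJ
(b) as written: -5639.7 kJ
ΔH = (+1192.4) + (-5639.7) = -4447.3 kJ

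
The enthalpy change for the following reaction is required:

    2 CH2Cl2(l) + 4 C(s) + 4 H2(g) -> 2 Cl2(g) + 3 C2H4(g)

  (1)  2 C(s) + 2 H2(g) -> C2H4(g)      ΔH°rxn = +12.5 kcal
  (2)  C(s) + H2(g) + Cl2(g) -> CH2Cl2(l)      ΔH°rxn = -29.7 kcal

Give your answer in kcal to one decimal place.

ΔH°rxn = 96.9 kcal

(1) × 3 (scale by 3 for the 3 C2H4(g)): (3)·(+12.5) = +37.5 kcal
(2) reversed and × 2 (reverse to put CH2Cl2(l) on the reactant side; scale by 2 for the 2 CH2Cl2(l)): (-2)·(-29.7) = +59.4 kcal
Summing the manipulated equations, ΔH°rxn = (3)·(+12.5) + (-2)·(-29.7) = 96.9 kcal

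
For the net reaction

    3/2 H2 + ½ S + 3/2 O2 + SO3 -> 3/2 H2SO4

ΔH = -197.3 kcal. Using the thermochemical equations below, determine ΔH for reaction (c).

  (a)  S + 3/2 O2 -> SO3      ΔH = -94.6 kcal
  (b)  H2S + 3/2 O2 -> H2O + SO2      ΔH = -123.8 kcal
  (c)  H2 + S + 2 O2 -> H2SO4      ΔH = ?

(a) reversed: +94.6 kcal
(b): not needed.
(c) × 3/2: contributes 3/2·x
-197.3 = (+94.6) + 3/2·x
x = (-197.3 − (+94.6)) / (3/2) = -194.6 kcal

ΔH = -194.6 kcal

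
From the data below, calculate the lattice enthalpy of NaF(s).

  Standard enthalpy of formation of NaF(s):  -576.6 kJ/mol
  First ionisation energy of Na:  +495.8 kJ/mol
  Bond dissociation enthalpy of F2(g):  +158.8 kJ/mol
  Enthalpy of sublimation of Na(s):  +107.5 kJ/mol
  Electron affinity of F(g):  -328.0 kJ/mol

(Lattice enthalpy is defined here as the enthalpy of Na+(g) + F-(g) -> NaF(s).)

ΔHf° = 1·ΔHsub + 1·(ΣIE) + 1/2·D(F2) + 1·EA + U
-576.6 = 1·(+107.5) + 1·(+495.8) + 1/2·(+158.8) + 1·(-328.0) + U
U = -576.6 − (+354.7) = -931.3 kJ/mol

U = -931.3 kJ/mol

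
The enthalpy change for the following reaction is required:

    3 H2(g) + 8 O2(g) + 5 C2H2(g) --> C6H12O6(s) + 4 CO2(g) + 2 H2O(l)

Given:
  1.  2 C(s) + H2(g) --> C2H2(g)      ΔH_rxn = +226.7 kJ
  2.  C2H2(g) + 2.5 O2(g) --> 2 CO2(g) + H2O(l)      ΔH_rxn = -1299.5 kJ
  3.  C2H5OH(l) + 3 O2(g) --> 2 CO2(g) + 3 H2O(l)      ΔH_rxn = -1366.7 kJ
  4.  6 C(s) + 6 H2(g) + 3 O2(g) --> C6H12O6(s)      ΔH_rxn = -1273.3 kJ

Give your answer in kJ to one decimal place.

eq. 1 reversed and × 3: (-3)·(+226.7) = -680.1 kJ
eq. 2 × 2: (2)·(-1299.5) = -2599.0 kJ
eq. 3: not needed.
eq. 4 as written: -1273.3 kJ
Combining the equations, ΔH_rxn = (-680.1) + (-2599.0) + (-1273.3) = -4552.4 kJ

ΔH_rxn = -4552.4 kJ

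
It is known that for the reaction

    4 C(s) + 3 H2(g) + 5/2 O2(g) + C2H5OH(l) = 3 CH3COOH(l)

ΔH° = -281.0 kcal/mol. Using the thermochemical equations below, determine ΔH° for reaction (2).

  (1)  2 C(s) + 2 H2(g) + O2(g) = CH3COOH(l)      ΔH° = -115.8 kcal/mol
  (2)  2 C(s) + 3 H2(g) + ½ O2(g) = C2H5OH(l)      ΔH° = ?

(1) × 3: (3)·(-115.8) = -347.4 kcal/mol
(2) reversed: contributes −x
-281.0 = (-347.4) − x
x = (-281.0 − (-347.4)) / (-1) = -66.4 kcal/mol

ΔH° = -66.4 kcal/mol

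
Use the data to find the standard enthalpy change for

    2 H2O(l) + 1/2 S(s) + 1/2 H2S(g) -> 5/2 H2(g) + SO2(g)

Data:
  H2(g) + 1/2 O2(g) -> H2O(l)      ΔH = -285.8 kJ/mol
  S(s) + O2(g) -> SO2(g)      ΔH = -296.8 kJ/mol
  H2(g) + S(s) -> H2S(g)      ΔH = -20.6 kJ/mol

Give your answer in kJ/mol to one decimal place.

ΔH = 285.1 kJ/mol

equation 1 reversed and × 2: (-2)·(-285.8) = +571.6 kJ/mol
equation 2 as written: -296.8 kJ/mol
equation 3 reversed and × 1/2: (-1/2)·(-20.6) = +10.3 kJ/mol
ΔH = (-2)·(-285.8) + (1)·(-296.8) + (-1/2)·(-20.6) = 285.1 kJ/mol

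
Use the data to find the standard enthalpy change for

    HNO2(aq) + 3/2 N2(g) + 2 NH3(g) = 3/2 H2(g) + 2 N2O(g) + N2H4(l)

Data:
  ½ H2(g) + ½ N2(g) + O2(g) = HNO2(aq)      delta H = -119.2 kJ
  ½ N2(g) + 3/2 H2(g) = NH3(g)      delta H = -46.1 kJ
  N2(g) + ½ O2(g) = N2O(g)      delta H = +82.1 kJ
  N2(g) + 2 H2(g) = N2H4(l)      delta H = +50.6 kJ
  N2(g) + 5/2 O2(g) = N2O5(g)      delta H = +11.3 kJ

equation 1 reversed (HNO2(aq) must end up as a reactant): +119.2 kJ
equation 2 reversed and × 2 (NH3(g) must end up as a reactant; scale by 2 for the 2 NH3(g)): (-2)·(-46.1) = +92.2 kJ
equation 3 × 2 (×2 to match 2 N2O(g) in the target): (2)·(+82.1) = +164.2 kJ
equation 4 as written (N2H4(l) already on the product side): +50.6 kJ
equation 5: not needed (N2O5(g) appears nowhere else).
Combining the equations, delta H = (-1)·(-119.2) + (-2)·(-46.1) + (2)·(+82.1) + (1)·(+50.6) = 426.2 kJ

delta H = 426.2 kJ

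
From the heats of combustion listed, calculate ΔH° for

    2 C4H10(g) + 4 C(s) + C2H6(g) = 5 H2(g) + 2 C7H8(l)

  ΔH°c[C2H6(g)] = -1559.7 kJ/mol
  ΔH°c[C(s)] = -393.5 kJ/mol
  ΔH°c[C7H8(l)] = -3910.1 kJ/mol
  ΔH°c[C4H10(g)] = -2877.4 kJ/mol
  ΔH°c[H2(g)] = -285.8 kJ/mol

ΔH° = 360.7 kJ/mol

With combustion enthalpies, reactants minus products:
= [2·(-2877.4) + 4·(-393.5) + 1·(-1559.7)] − [5·(-285.8) + 2·(-3910.1)]
= 360.7 kJ/mol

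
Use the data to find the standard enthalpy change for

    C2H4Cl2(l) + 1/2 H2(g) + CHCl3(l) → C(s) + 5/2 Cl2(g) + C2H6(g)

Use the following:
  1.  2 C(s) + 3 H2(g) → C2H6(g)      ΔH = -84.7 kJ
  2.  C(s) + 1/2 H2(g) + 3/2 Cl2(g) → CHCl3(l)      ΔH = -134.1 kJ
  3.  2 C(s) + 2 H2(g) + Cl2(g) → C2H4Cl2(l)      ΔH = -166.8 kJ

eq. 1 as written (C2H6(g) already on the product side): -84.7 kJ
eq. 2 reversed (reverse to put CHCl3(l) on the reactant side): +134.1 kJ
eq. 3 reversed (reverse to put C2H4Cl2(l) on the reactant side): +166.8 kJ
Combining the equations, ΔH = (-84.7) + (+134.1) + (+166.8) = 216.2 kJ

ΔH = 216.2 kJ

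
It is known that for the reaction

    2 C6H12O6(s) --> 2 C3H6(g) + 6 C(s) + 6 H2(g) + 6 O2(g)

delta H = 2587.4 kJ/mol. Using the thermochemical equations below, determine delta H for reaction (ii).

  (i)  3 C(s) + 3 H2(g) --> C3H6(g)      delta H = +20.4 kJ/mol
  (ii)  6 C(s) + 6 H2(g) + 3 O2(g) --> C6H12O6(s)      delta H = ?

delta H = -1273.3 kJ/mol

(i) × 2 (scale by 2 for the 2 C3H6(g)): (2)·(+20.4) = +40.8 kJ/mol
(ii) reversed and × 2 (C6H12O6(s) must end up as a reactant; scale by 2 for the 2 C6H12O6(s)): contributes −2·x
+2587.4 = (+40.8) − 2·x
x = (+2587.4 − (+40.8)) / (-2) = -1273.3 kJ/mol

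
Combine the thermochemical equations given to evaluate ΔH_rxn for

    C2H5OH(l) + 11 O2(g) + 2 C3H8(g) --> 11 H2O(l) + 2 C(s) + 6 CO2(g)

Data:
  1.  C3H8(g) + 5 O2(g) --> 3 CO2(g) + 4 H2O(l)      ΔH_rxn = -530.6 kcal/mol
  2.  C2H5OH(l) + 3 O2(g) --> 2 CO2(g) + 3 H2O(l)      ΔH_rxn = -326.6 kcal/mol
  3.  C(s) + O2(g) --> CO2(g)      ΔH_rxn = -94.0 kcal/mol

eq. 1 × 2 (×2 to match 2 C3H8(g) in the target): (2)·(-530.6) = -1061.2 kcal/mol
eq. 2 as written (C2H5OH(l) already on the reactant side): -326.6 kcal/mol
eq. 3 reversed and × 2 (reverse to put C(s) on the product side; ×2 to match 2 C(s) in the target): (-2)·(-94.0) = +188.0 kcal/mol
Since enthalpy is a state function, ΔH_rxn = (-1061.2) + (-326.6) + (+188.0) = -1199.8 kcal/mol

ΔH_rxn = -1199.8 kcal/mol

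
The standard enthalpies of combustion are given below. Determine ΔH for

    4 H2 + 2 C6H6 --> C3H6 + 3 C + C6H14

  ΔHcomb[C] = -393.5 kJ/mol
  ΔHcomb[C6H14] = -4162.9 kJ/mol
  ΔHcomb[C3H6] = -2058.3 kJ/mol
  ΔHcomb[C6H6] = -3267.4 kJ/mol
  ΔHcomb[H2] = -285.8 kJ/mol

Using ΔH = Σ nΔHc°(reactants) − Σ nΔHc°(products):
= [4·(-285.8) + 2·(-3267.4)] − [1·(-2058.3) + 3·(-393.5) + 1·(-4162.9)]
= -276.3 kJ/mol

ΔH = -276.3 kJ/mol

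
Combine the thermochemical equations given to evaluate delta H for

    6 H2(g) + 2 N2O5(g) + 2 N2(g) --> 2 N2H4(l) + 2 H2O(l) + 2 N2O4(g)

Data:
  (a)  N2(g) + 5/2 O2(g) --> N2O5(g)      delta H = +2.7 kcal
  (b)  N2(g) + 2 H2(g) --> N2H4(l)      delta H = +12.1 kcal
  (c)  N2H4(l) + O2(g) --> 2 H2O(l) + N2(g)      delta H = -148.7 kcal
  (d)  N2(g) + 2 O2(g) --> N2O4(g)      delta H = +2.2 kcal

(a) reversed and × 2 (reverse to put N2O5(g) on the reactant side; scale by 2 for the 2 N2O5(g)): (-2)·(+2.7) = -5.4 kcal
(b) × 3 (scale by 3 for the 6 H2(g)): (3)·(+12.1) = +36.3 kcal
(c) as written (H2O(l) already on the product side): -148.7 kcal
(d) × 2 (×2 to match 2 N2O4(g) in the target): (2)·(+2.2) = +4.4 kcal
delta H = (-2)·(+2.7) + (3)·(+12.1) + (1)·(-148.7) + (2)·(+2.2) = -113.4 kcal

delta H = -113.4 kcal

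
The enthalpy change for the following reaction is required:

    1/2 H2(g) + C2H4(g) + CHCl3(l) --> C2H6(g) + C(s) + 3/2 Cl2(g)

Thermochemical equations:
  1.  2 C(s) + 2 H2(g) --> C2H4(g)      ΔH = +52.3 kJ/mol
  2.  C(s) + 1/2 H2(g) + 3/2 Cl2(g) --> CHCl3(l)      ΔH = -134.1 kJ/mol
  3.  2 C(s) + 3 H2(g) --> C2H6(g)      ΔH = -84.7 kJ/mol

eq. 1 reversed: -52.3 kJ/mol
eq. 2 reversed: +134.1 kJ/mol
eq. 3 as written: -84.7 kJ/mol
Since enthalpy is a state function, ΔH = (-52.3) + (+134.1) + (-84.7) = -2.9 kJ/mol

ΔH = -2.9 kJ/mol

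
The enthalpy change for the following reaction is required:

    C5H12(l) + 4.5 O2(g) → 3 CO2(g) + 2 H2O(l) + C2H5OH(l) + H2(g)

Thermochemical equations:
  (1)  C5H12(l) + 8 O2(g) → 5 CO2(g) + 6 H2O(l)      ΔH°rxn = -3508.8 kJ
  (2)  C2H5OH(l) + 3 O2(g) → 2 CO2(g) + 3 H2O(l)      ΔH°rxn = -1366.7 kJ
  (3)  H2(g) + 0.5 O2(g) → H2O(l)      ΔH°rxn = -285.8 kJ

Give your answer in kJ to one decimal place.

ΔH°rxn = -1856.3 kJ

(1) as written (C5H12(l) already on the reactant side): -3508.8 kJ
(2) reversed (reverse to put C2H5OH(l) on the product side): +1366.7 kJ
(3) reversed (reverse to put H2(g) on the product side): +285.8 kJ
Summing the manipulated equations, ΔH°rxn = (-3508.8) + (+1366.7) + (+285.8) = -1856.3 kJ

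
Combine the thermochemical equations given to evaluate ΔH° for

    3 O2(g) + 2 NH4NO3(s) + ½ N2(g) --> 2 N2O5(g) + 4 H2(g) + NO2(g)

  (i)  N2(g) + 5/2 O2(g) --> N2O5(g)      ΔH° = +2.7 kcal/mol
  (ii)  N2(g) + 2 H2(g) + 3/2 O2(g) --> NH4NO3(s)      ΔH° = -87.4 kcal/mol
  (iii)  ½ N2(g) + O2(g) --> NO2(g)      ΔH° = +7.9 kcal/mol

(i) × 2: (2)·(+2.7) = +5.4 kcal/mol
(ii) reversed and × 2: (-2)·(-87.4) = +174.8 kcal/mol
(iii) as written: +7.9 kcal/mol
ΔH° = (2)·(+2.7) + (-2)·(-87.4) + (1)·(+7.9) = 188.1 kcal/mol

ΔH° = 188.1 kcal/mol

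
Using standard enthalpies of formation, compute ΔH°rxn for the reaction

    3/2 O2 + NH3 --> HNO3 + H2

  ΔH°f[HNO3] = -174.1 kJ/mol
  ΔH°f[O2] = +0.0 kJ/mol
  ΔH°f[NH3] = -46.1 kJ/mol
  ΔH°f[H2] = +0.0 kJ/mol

ΔH°rxn = -128.0 kJ/mol

Products: 1·(-174.1) + 1·(+0.0) = -174.1
Reactants: 3/2·(+0.0) + 1·(-46.1) = -46.1
ΔH°rxn = (-174.1) − (-46.1) = -128.0 kJ/mol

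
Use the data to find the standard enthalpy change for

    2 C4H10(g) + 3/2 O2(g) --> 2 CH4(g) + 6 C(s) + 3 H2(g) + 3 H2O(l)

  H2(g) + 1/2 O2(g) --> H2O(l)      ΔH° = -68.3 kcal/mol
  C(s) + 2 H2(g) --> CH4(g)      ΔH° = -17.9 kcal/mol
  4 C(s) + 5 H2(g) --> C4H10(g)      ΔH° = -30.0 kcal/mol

equation 1 × 3: (3)·(-68.3) = -204.9 kcal/mol
equation 2 × 2: (2)·(-17.9) = -35.8 kcal/mol
equation 3 reversed and × 2: (-2)·(-30.0) = +60.0 kcal/mol
ΔH° = (-204.9) + (-35.8) + (+60.0) = -180.7 kcal/mol

ΔH° = -180.7 kcal/mol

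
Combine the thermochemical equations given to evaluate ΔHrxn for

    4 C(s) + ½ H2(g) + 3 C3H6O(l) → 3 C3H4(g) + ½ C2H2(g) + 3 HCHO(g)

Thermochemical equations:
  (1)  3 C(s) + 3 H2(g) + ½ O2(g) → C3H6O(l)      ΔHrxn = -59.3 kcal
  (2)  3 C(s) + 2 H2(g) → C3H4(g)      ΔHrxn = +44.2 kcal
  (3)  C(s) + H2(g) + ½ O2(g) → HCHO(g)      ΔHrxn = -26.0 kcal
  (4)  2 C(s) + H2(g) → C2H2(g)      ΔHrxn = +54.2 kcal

ΔHrxn = 259.6 kcal

(1) reversed and × 3 (C3H6O(l) must end up as a reactant; ×3 to match 3 C3H6O(l) in the target): (-3)·(-59.3) = +177.9 kcal
(2) × 3 (scale by 3 for the 3 C3H4(g)): (3)·(+44.2) = +132.6 kcal
(3) × 3 (×3 to match 3 HCHO(g) in the target): (3)·(-26.0) = -78.0 kcal
(4) × 1/2 (scale by 1/2 for the 1/2 C2H2(g)): (1/2)·(+54.2) = +27.1 kcal
Summing the manipulated equations, ΔHrxn = (-3)·(-59.3) + (3)·(+44.2) + (3)·(-26.0) + (1/2)·(+54.2) = 259.6 kcal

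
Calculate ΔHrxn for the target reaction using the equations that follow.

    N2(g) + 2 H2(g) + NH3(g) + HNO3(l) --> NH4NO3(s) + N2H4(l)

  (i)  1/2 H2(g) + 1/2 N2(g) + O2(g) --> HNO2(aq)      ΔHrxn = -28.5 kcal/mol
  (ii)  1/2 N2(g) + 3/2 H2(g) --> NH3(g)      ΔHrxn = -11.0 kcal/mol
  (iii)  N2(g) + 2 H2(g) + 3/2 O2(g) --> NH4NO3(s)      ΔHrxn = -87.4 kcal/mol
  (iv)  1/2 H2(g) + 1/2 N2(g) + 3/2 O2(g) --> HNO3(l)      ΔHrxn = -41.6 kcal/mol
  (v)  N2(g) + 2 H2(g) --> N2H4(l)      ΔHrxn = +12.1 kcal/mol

ΔHrxn = -22.7 kcal/mol

(i): not needed.
(ii) reversed: +11.0 kcal/mol
(iii) as written: -87.4 kcal/mol
(iv) reversed: +41.6 kcal/mol
(v) as written: +12.1 kcal/mol
By Hess's law, ΔHrxn = (-1)·(-11.0) + (1)·(-87.4) + (-1)·(-41.6) + (1)·(+12.1) = -22.7 kcal/mol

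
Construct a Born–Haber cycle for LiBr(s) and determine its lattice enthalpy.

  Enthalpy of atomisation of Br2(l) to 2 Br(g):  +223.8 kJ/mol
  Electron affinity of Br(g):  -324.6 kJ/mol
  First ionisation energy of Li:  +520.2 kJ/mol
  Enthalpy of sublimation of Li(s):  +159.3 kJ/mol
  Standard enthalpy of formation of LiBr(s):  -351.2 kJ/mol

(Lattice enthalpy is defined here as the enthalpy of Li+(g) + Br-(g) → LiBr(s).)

U = -818.0 kJ/mol

ΔHf° = 1·ΔHsub + 1·(ΣIE) + 1/2·D(Br2) + 1·EA + U
-351.2 = 1·(+159.3) + 1·(+520.2) + 1/2·(+223.8) + 1·(-324.6) + U
U = -351.2 − (+466.8) = -818.0 kJ/mol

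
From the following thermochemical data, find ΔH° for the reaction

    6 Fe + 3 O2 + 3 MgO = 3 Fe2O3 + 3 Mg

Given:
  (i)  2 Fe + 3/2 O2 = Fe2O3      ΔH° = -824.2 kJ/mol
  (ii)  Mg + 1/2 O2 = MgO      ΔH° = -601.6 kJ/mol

ΔH° = -667.8 kJ/mol

(i) × 3: (3)·(-824.2) = -2472.6 kJ/mol
(ii) reversed and × 3: (-3)·(-601.6) = +1804.8 kJ/mol
ΔH° = (-2472.6) + (+1804.8) = -667.8 kJ/mol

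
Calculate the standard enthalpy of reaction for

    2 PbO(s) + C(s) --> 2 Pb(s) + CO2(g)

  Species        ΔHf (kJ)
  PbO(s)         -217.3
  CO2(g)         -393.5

ΔH°rxn = Σ nΔHf°(products) − Σ nΔHf°(reactants).
Products: 2·(+0.0) + 1·(-393.5) = -393.5
Reactants: 2·(-217.3) + 1·(+0.0) = -434.6
ΔH°rxn = (-393.5) − (-434.6) = 41.1 kJ

ΔH°rxn = 41.1 kJ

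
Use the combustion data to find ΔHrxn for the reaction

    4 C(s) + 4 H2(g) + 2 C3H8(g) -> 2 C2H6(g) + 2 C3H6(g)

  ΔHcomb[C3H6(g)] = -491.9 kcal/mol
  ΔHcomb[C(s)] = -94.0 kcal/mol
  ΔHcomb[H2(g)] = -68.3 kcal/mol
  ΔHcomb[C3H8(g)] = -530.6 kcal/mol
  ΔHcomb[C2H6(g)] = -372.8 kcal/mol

ΔHrxn = 19.0 kcal/mol

With combustion enthalpies, reactants minus products:
= [4·(-94.0) + 4·(-68.3) + 2·(-530.6)] − [2·(-372.8) + 2·(-491.9)]
= 19.0 kcal/mol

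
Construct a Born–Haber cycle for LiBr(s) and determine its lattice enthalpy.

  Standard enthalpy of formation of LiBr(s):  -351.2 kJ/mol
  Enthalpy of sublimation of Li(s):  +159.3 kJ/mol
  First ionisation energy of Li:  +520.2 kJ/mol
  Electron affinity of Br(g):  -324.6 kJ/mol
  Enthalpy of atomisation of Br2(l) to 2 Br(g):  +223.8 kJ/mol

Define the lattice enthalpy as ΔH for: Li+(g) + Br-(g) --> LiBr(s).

U = -818.0 kJ/mol

ΔHf° = 1·ΔHsub + 1·(ΣIE) + 1/2·D(Br2) + 1·EA + U
-351.2 = 1·(+159.3) + 1·(+520.2) + 1/2·(+223.8) + 1·(-324.6) + U
U = -351.2 − (+466.8) = -818.0 kJ/mol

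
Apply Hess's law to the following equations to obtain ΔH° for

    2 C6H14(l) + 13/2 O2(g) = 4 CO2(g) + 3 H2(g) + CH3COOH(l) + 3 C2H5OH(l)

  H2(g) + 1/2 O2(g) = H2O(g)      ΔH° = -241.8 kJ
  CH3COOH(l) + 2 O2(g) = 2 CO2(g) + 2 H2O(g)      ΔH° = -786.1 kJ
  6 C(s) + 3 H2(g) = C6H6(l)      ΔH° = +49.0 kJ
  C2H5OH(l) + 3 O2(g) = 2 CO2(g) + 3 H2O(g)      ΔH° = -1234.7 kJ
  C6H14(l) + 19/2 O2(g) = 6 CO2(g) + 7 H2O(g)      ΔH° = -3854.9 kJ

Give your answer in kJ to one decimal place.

equation 1 reversed and × 3: (-3)·(-241.8) = +725.4 kJ
equation 2 reversed: +786.1 kJ
equation 3: not needed.
equation 4 reversed and × 3: (-3)·(-1234.7) = +3704.1 kJ
equation 5 × 2: (2)·(-3854.9) = -7709.8 kJ
By Hess's law, ΔH° = (-3)·(-241.8) + (-1)·(-786.1) + (-3)·(-1234.7) + (2)·(-3854.9) = -2494.2 kJ

ΔH° = -2494.2 kJ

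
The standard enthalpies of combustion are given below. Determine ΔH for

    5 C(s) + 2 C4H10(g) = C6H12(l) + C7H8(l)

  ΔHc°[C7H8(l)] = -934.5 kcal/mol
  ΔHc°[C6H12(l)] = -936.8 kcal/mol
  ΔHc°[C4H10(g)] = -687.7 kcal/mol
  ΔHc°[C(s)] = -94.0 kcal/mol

ΔH = 25.9 kcal/mol

Using ΔH = Σ nΔHc°(reactants) − Σ nΔHc°(products):
= [5·(-94.0) + 2·(-687.7)] − [1·(-936.8) + 1·(-934.5)]
= 25.9 kcal/mol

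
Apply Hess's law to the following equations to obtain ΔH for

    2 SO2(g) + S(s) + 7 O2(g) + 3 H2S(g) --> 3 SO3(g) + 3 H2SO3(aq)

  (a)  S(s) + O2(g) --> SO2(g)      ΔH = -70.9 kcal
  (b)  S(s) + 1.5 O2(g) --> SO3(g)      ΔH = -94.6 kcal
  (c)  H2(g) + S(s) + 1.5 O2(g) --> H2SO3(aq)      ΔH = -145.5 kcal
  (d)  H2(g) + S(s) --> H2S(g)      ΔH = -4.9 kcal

(a) reversed and × 2: (-2)·(-70.9) = +141.8 kcal
(b) × 3: (3)·(-94.6) = -283.8 kcal
(c) × 3: (3)·(-145.5) = -436.5 kcal
(d) reversed and × 3: (-3)·(-4.9) = +14.7 kcal
ΔH = (-2)·(-70.9) + (3)·(-94.6) + (3)·(-145.5) + (-3)·(-4.9) = -563.8 kcal

ΔH = -563.8 kcal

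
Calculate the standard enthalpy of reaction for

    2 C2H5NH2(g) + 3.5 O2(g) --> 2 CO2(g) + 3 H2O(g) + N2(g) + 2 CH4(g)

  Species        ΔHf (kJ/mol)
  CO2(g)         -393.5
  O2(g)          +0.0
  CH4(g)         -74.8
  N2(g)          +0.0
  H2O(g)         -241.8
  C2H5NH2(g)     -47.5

ΔH°rxn = Σ nΔHf°(products) − Σ nΔHf°(reactants).
Products: 2·(-393.5) + 3·(-241.8) + 1·(+0.0) + 2·(-74.8) = -1662.0
Reactants: 2·(-47.5) + 7/2·(+0.0) = -95.0
ΔH°rxn = (-1662.0) − (-95.0) = -1567.0 kJ/mol

ΔH°rxn = -1567.0 kJ/mol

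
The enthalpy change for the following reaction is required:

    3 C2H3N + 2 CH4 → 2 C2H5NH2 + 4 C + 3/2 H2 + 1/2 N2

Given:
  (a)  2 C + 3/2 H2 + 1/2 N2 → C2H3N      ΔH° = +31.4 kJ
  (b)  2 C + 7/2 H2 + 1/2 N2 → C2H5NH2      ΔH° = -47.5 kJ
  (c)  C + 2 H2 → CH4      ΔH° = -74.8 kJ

ΔH° = -39.6 kJ

(a) reversed and × 3: (-3)·(+31.4) = -94.2 kJ
(b) × 2: (2)·(-47.5) = -95.0 kJ
(c) reversed and × 2: (-2)·(-74.8) = +149.6 kJ
Since enthalpy is a state function, ΔH° = (-3)·(+31.4) + (2)·(-47.5) + (-2)·(-74.8) = -39.6 kJ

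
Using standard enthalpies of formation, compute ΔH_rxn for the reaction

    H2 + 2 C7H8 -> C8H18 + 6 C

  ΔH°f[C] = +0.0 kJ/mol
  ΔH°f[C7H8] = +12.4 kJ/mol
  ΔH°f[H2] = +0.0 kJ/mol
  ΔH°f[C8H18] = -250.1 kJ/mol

ΔH°rxn = Σ nΔHf°(products) − Σ nΔHf°(reactants).
Products: 1·(-250.1) + 6·(+0.0) = -250.1
Reactants: 1·(+0.0) + 2·(+12.4) = +24.8
ΔH_rxn = (-250.1) − (+24.8) = -274.9 kJ/mol

ΔH_rxn = -274.9 kJ/mol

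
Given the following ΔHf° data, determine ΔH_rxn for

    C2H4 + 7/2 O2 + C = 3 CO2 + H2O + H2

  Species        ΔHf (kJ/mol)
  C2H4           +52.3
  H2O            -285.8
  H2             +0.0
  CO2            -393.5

ΔH_rxn = -1518.6 kJ/mol

ΔH°rxn = Σ nΔHf°(products) − Σ nΔHf°(reactants).
Products: 3·(-393.5) + 1·(-285.8) + 1·(+0.0) = -1466.3
Reactants: 1·(+52.3) + 7/2·(+0.0) + 1·(+0.0) = +52.3
ΔH_rxn = (-1466.3) − (+52.3) = -1518.6 kJ/mol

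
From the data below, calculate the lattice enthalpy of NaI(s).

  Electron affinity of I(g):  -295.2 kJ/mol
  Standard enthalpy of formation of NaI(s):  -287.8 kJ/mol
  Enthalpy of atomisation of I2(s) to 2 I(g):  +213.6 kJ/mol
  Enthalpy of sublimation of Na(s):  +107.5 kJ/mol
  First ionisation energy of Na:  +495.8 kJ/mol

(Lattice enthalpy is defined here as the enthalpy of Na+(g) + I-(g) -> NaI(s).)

ΔHf° = 1·ΔHsub + 1·(ΣIE) + 1/2·D(I2) + 1·EA + U
-287.8 = 1·(+107.5) + 1·(+495.8) + 1/2·(+213.6) + 1·(-295.2) + U
U = -287.8 − (+414.9) = -702.7 kJ/mol

U = -702.7 kJ/mol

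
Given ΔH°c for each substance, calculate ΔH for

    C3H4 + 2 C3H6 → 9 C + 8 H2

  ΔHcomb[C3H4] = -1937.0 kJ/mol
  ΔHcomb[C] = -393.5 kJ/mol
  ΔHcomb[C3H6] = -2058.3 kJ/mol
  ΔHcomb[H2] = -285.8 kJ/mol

ΔH = -225.7 kJ/mol

Using ΔH = Σ nΔHc°(reactants) − Σ nΔHc°(products):
= [1·(-1937.0) + 2·(-2058.3)] − [9·(-393.5) + 8·(-285.8)]
= -225.7 kJ/mol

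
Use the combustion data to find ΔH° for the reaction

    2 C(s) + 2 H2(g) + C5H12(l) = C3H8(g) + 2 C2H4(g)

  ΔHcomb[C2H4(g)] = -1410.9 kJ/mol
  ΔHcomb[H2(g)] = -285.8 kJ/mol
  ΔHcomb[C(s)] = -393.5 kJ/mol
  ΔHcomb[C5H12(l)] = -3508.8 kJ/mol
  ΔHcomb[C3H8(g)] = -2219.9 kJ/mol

With combustion enthalpies, reactants minus products:
= [2·(-393.5) + 2·(-285.8) + 1·(-3508.8)] − [1·(-2219.9) + 2·(-1410.9)]
= 174.3 kJ/mol

ΔH° = 174.3 kJ/mol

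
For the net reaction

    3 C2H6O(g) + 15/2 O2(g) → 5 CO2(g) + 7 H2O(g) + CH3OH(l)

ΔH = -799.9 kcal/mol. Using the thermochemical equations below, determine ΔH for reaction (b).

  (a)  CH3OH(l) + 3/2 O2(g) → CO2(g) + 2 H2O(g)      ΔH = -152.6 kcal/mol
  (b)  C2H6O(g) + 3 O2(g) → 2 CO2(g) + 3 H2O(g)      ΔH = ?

ΔH = -317.5 kcal/mol

(a) reversed (CH3OH(l) must end up as a product): +152.6 kcal/mol
(b) × 3 (×3 to match 3 C2H6O(g) in the target): contributes 3·x
-799.9 = (+152.6) + 3·x
x = (-799.9 − (+152.6)) / (3) = -317.5 kcal/mol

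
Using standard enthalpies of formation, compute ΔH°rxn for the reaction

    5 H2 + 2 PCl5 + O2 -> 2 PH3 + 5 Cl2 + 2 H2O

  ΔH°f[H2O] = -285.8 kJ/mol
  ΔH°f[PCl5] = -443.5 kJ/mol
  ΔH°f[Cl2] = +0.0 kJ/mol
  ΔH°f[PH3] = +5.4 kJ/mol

ΔH°rxn = 326.2 kJ/mol

Products: 2·(+5.4) + 5·(+0.0) + 2·(-285.8) = -560.8
Reactants: 5·(+0.0) + 2·(-443.5) + 1·(+0.0) = -887.0
ΔH°rxn = (-560.8) − (-887.0) = 326.2 kJ/mol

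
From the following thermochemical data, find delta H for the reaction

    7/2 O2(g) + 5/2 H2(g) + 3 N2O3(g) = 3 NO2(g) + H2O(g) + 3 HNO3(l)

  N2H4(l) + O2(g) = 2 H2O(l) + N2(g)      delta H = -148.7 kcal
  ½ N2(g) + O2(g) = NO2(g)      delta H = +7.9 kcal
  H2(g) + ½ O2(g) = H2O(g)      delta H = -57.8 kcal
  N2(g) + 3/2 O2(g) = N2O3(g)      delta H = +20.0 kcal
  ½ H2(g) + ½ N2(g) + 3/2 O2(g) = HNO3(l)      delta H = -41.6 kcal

delta H = -218.9 kcal

equation 1: not needed (N2H4(l) appears nowhere else).
equation 2 × 3 (×3 to match 3 NO2(g) in the target): (3)·(+7.9) = +23.7 kcal
equation 3 as written (H2O(g) already on the product side): -57.8 kcal
equation 4 reversed and × 3 (N2O3(g) must end up as a reactant; scale by 3 for the 3 N2O3(g)): (-3)·(+20.0) = -60.0 kcal
equation 5 × 3 (×3 to match 3 HNO3(l) in the target): (3)·(-41.6) = -124.8 kcal
Since enthalpy is a state function, delta H = (+23.7) + (-57.8) + (-60.0) + (-124.8) = -218.9 kcal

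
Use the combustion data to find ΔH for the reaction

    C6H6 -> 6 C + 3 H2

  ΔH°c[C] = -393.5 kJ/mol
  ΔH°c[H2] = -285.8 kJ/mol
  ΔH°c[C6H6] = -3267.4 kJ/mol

ΔH = -49.0 kJ/mol

With combustion enthalpies, reactants minus products:
= [1·(-3267.4)] − [6·(-393.5) + 3·(-285.8)]
= -49.0 kJ/mol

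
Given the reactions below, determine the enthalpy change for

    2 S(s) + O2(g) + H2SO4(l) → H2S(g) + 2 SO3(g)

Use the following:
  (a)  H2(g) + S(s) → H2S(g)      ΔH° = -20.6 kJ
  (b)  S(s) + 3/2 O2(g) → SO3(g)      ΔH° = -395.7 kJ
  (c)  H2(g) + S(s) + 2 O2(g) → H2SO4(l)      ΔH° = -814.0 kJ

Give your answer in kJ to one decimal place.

ΔH° = 2.0 kJ

(a) as written: -20.6 kJ
(b) × 2: (2)·(-395.7) = -791.4 kJ
(c) reversed: +814.0 kJ
Combining the equations, ΔH° = (-20.6) + (-791.4) + (+814.0) = 2.0 kJ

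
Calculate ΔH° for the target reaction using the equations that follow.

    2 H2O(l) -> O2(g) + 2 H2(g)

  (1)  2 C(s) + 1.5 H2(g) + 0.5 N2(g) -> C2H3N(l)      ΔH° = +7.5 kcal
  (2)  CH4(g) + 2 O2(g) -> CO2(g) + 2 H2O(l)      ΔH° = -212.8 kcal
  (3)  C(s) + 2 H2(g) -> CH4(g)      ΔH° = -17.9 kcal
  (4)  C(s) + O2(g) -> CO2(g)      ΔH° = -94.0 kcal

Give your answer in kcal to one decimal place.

(1): not needed.
(2) reversed: +212.8 kcal
(3) reversed: +17.9 kcal
(4) as written: -94.0 kcal
Since enthalpy is a state function, ΔH° = (-1)·(-212.8) + (-1)·(-17.9) + (1)·(-94.0) = 136.7 kcal

ΔH° = 136.7 kcal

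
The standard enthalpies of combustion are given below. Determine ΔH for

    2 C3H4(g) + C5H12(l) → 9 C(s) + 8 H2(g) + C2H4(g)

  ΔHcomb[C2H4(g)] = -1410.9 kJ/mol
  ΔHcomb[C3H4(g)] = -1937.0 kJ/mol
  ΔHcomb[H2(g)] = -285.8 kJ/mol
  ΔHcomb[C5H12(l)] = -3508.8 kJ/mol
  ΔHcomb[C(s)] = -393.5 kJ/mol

ΔH = -144.0 kJ/mol

With combustion enthalpies, reactants minus products:
= [2·(-1937.0) + 1·(-3508.8)] − [9·(-393.5) + 8·(-285.8) + 1·(-1410.9)]
= -144.0 kJ/mol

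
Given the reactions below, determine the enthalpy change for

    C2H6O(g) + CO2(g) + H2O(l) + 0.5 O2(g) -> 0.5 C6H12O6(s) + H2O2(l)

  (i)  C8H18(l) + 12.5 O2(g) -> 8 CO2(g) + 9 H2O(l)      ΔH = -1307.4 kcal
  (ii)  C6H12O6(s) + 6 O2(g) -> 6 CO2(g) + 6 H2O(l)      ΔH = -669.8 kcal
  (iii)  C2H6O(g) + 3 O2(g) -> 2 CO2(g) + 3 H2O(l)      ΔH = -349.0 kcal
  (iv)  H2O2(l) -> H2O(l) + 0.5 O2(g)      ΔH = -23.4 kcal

ΔH = 9.3 kcal

(i): not needed.
(ii) reversed and × 1/2: (-1/2)·(-669.8) = +334.9 kcal
(iii) as written: -349.0 kcal
(iv) reversed: +23.4 kcal
ΔH = (+334.9) + (-349.0) + (+23.4) = 9.3 kcal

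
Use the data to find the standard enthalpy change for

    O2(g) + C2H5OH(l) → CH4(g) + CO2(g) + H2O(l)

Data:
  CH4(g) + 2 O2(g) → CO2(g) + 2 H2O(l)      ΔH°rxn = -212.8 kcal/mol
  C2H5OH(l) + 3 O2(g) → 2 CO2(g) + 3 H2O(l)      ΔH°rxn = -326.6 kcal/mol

equation 1 reversed: +212.8 kcal/mol
equation 2 as written: -326.6 kcal/mol
ΔH°rxn = (-1)·(-212.8) + (1)·(-326.6) = -113.8 kcal/mol

ΔH°rxn = -113.8 kcal/mol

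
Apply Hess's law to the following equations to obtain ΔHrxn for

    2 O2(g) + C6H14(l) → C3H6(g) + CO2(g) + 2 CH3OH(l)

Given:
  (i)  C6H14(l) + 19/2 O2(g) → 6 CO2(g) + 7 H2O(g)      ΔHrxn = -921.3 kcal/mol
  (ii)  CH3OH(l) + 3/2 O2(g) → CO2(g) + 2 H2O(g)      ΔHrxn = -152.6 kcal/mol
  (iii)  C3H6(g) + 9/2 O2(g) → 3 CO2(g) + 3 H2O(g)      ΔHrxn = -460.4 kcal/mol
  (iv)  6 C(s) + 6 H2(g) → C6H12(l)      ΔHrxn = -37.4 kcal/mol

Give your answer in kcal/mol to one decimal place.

ΔHrxn = -155.7 kcal/mol

(i) as written: -921.3 kcal/mol
(ii) reversed and × 2: (-2)·(-152.6) = +305.2 kcal/mol
(iii) reversed: +460.4 kcal/mol
(iv): not needed.
Since enthalpy is a state function, ΔHrxn = (-921.3) + (+305.2) + (+460.4) = -155.7 kcal/mol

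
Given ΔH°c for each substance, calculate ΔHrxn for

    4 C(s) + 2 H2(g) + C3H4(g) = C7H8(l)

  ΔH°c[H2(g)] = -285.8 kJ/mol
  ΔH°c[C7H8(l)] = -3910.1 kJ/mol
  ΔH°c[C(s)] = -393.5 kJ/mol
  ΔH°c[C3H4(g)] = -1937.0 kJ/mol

ΔHrxn = -172.5 kJ/mol

Using ΔH = Σ nΔHc°(reactants) − Σ nΔHc°(products):
= [4·(-393.5) + 2·(-285.8) + 1·(-1937.0)] − [1·(-3910.1)]
= -172.5 kJ/mol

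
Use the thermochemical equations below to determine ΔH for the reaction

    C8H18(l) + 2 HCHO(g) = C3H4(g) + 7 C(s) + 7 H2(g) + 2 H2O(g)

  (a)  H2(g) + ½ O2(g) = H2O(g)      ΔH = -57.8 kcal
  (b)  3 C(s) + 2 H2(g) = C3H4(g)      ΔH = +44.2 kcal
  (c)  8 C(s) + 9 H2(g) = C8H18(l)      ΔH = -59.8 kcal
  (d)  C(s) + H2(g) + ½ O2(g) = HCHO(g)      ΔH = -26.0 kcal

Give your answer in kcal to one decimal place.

(a) × 2 (scale by 2 for the 2 H2O(g)): (2)·(-57.8) = -115.6 kcal
(b) as written (C3H4(g) already on the product side): +44.2 kcal
(c) reversed (C8H18(l) must end up as a reactant): +59.8 kcal
(d) reversed and × 2 (HCHO(g) must end up as a reactant; ×2 to match 2 HCHO(g) in the target): (-2)·(-26.0) = +52.0 kcal
By Hess's law, ΔH = (2)·(-57.8) + (1)·(+44.2) + (-1)·(-59.8) + (-2)·(-26.0) = 40.4 kcal

ΔH = 40.4 kcal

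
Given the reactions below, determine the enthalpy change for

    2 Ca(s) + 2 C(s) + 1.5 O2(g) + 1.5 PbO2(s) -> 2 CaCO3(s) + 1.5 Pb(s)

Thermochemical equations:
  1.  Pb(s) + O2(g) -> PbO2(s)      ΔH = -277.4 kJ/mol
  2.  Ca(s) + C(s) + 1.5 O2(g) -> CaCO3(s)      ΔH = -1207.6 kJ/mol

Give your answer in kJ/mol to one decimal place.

ΔH = -1999.1 kJ/mol

eq. 1 reversed and × 3/2: (-3/2)·(-277.4) = +416.1 kJ/mol
eq. 2 × 2: (2)·(-1207.6) = -2415.2 kJ/mol
Combining the equations, ΔH = (-3/2)·(-277.4) + (2)·(-1207.6) = -1999.1 kJ/mol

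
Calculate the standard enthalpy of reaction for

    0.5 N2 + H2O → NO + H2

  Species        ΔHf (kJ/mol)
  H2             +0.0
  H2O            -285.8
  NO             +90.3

Products: 1·(+90.3) + 1·(+0.0) = +90.3
Reactants: 1/2·(+0.0) + 1·(-285.8) = -285.8
ΔH°rxn = (+90.3) − (-285.8) = 376.1 kJ/mol

ΔH°rxn = 376.1 kJ/mol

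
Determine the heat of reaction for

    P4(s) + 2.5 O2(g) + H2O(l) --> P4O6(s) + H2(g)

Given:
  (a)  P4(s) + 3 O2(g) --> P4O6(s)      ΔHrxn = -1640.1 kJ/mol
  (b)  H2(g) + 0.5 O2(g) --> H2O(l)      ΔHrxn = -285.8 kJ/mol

(a) as written: -1640.1 kJ/mol
(b) reversed: +285.8 kJ/mol
Combining the equations, ΔHrxn = (-1640.1) + (+285.8) = -1354.3 kJ/mol

ΔHrxn = -1354.3 kJ/mol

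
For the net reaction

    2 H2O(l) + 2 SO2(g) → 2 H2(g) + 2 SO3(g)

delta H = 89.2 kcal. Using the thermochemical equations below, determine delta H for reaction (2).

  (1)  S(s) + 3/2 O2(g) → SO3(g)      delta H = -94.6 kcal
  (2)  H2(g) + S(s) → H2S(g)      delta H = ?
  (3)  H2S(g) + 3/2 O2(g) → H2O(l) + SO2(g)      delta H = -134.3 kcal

(1) × 2: (2)·(-94.6) = -189.2 kcal
(2) reversed and × 2: contributes −2·x
(3) reversed and × 2: (-2)·(-134.3) = +268.6 kcal
+89.2 = (-189.2) + (+268.6) − 2·x
x = (+89.2 − (+79.4)) / (-2) = -4.9 kcal

delta H = -4.9 kcal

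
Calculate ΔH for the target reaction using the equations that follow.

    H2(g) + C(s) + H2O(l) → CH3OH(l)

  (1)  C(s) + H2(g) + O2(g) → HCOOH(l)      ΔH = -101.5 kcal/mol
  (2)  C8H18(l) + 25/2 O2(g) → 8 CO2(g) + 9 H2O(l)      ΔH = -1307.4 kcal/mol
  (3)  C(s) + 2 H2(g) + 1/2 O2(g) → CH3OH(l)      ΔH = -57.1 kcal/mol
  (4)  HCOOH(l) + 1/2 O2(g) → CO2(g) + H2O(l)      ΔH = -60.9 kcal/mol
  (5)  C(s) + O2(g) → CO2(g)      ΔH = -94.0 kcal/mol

(1) reversed: +101.5 kcal/mol
(2): not needed (C8H18(l) appears nowhere else).
(3) as written (CH3OH(l) already on the product side): -57.1 kcal/mol
(4) reversed: +60.9 kcal/mol
(5) as written: -94.0 kcal/mol
ΔH = (-1)·(-101.5) + (1)·(-57.1) + (-1)·(-60.9) + (1)·(-94.0) = 11.3 kcal/mol

ΔH = 11.3 kcal/mol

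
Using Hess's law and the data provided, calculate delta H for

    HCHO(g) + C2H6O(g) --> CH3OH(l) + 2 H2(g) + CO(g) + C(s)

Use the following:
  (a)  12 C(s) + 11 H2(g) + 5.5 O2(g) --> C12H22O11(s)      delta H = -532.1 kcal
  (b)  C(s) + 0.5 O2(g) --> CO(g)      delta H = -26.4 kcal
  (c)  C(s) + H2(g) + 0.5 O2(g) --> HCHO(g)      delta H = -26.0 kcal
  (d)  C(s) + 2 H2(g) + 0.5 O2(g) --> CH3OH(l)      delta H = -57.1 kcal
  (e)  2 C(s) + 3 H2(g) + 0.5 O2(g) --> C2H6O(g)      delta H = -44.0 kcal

delta H = -13.5 kcal

(a): not needed (C12H22O11(s) appears nowhere else).
(b) as written (CO(g) already on the product side): -26.4 kcal
(c) reversed (HCHO(g) must end up as a reactant): +26.0 kcal
(d) as written (CH3OH(l) already on the product side): -57.1 kcal
(e) reversed (C2H6O(g) must end up as a reactant): +44.0 kcal
Combining the equations, delta H = (1)·(-26.4) + (-1)·(-26.0) + (1)·(-57.1) + (-1)·(-44.0) = -13.5 kcal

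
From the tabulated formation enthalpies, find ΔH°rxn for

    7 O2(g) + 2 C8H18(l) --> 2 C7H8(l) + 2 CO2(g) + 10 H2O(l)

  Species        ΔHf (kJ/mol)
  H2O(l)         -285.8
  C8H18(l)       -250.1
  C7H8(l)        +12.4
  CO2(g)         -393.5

ΔH°rxn = Σ nΔHf°(products) − Σ nΔHf°(reactants).
Products: 2·(+12.4) + 2·(-393.5) + 10·(-285.8) = -3620.2
Reactants: 7·(+0.0) + 2·(-250.1) = -500.2
ΔH°rxn = (-3620.2) − (-500.2) = -3120.0 kJ/mol

ΔH°rxn = -3120.0 kJ/mol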